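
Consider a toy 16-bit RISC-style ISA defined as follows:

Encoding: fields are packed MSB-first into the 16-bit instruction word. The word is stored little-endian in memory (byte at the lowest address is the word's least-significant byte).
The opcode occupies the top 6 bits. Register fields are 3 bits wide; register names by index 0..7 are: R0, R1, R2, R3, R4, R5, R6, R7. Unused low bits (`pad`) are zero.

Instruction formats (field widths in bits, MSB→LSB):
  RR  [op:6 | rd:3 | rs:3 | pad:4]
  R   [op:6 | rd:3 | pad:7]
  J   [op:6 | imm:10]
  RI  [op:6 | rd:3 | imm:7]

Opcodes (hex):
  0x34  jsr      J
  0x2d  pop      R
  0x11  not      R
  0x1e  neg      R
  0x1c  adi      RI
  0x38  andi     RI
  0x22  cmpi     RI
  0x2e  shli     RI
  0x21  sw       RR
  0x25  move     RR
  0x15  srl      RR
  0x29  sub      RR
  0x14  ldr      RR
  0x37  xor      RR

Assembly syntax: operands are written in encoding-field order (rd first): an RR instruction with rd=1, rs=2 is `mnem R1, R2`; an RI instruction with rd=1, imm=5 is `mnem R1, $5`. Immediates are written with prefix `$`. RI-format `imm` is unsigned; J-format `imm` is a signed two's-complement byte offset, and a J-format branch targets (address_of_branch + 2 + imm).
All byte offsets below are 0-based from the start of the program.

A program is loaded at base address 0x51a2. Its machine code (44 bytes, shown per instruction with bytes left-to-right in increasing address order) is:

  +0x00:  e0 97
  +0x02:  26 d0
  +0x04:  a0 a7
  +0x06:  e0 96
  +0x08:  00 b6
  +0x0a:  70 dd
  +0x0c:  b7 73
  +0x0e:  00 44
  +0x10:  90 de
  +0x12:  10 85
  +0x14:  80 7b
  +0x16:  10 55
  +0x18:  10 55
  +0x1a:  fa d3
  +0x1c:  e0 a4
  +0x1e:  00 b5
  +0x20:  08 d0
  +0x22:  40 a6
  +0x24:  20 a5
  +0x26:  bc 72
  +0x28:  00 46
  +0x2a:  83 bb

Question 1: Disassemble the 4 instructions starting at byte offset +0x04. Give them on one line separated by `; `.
[04] a0 a7 → 0xa7a0
  op=0xa7a0>>10=0x29 ⇒ sub (RR)
  [9:7] rd=7 = R7
  [6:4] rs=2 = R2
[06] e0 96 → 0x96e0
  op=0x96e0>>10=0x25 ⇒ move (RR)
  [9:7] rd=5 = R5
  [6:4] rs=6 = R6
[08] 00 b6 → 0xb600
  op=0xb600>>10=0x2d ⇒ pop (R)
  [9:7] rd=4 = R4
[0a] 70 dd → 0xdd70
  op=0xdd70>>10=0x37 ⇒ xor (RR)
  [9:7] rd=2 = R2
  [6:4] rs=7 = R7

sub R7, R2; move R5, R6; pop R4; xor R2, R7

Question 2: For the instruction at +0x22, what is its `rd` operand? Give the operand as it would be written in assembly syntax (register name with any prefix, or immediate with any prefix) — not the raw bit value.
R4

+0x22: 40 a6 ⇒ word 0xa640 (little)
  opcode bits[15:10]=0x29: sub/RR
  rd@[9:7]=0x4 ⇒ R4
  rs@[6:4]=0x4 ⇒ R4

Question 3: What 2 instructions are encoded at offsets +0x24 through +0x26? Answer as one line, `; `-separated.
+0x24: 20 a5 ⇒ word 0xa520 (little)
  opcode bits[15:10]=0x29: sub/RR
  rd@[9:7]=0x2 ⇒ R2
  rs@[6:4]=0x2 ⇒ R2
+0x26: bc 72 ⇒ word 0x72bc (little)
  opcode bits[15:10]=0x1c: adi/RI
  rd@[9:7]=0x5 ⇒ R5
  imm@[6:0]=0x3c ⇒ $60

sub R2, R2; adi R5, $60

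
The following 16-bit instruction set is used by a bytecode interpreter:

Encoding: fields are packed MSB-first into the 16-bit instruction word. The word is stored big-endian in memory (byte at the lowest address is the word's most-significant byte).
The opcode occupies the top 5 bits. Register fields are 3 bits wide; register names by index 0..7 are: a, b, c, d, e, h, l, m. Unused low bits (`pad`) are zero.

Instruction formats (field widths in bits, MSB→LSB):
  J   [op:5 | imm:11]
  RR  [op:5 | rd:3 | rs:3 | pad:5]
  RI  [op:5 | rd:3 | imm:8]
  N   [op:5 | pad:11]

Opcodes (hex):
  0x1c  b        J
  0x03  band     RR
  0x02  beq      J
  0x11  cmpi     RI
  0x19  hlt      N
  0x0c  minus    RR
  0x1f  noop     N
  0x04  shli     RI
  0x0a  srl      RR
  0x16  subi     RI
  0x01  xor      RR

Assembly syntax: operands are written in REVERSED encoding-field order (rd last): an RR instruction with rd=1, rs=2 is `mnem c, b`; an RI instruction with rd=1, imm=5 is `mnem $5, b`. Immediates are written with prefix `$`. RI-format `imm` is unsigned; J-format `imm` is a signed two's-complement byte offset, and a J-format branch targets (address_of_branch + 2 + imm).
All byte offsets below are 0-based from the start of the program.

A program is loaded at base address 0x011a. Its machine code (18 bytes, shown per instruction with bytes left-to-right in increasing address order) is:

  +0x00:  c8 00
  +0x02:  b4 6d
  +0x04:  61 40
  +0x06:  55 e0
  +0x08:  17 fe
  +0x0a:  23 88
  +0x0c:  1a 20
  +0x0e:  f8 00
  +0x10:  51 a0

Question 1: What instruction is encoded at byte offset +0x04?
@+04  big-endian(61 40) = 0x6140
  opcode bits[15:11]=0xc: minus/RR
  rd@[10:8]=0x1 ⇒ b
  rs@[7:5]=0x2 ⇒ c

minus c, b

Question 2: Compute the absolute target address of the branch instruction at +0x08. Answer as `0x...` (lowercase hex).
@+08  big-endian(17 fe) = 0x17fe
  op=0x17fe>>11=0x2 ⇒ beq (J)
  imm: (w>>0)&0x7ff=0x7fe (s11→-2) → $-2
  target = base 0x011a + off 0x08 + 2 + imm -2 = 0x0122

0x0122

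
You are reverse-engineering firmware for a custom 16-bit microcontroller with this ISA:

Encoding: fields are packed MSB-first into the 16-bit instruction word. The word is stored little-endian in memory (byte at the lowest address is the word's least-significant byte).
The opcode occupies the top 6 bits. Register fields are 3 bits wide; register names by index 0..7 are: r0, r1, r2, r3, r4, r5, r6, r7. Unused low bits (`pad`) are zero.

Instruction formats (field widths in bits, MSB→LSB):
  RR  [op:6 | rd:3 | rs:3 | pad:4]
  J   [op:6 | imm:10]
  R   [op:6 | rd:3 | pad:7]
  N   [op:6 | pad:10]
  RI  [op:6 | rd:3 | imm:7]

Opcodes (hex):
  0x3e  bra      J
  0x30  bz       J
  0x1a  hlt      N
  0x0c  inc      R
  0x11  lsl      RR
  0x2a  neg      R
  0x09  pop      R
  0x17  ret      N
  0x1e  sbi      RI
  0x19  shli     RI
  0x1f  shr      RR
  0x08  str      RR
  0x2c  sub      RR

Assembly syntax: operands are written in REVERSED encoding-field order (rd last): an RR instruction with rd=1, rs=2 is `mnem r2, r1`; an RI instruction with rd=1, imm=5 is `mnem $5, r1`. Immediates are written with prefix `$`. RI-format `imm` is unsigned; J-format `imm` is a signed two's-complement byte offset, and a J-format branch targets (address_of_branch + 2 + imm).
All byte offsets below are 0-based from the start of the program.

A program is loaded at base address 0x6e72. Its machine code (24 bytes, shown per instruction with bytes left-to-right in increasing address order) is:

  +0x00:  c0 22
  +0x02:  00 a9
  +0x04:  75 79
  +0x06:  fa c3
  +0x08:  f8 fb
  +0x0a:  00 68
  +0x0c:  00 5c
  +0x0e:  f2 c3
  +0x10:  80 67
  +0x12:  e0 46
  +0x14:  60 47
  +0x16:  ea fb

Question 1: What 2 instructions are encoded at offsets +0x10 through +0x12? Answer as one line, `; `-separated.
+0x10: 80 67 ⇒ word 0x6780 (little)
  opcode bits[15:10]=0x19: shli/RI
  [9:7] rd=7 = r7
  [6:0] imm=0 = $0
+0x12: e0 46 ⇒ word 0x46e0 (little)
  opcode bits[15:10]=0x11: lsl/RR
  [9:7] rd=5 = r5
  [6:4] rs=6 = r6

shli $0, r7; lsl r6, r5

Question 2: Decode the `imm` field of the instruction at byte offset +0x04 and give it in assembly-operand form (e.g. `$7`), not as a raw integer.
+0x04: 75 79 ⇒ word 0x7975 (little)
  opcode bits[15:10]=0x1e: sbi/RI
  rd: (w>>7)&0x7=0x2 → r2
  imm: (w>>0)&0x7f=0x75 → $117

$117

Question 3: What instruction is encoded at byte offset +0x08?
@+08  little-endian(f8 fb) = 0xfbf8
  op=0xfbf8>>10=0x3e ⇒ bra (J)
  imm@[9:0]=0x3f8 (s10→-8) ⇒ $-8

bra $-8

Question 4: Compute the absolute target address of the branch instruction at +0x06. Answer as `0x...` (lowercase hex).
0x6e74

off 0x06: read fa c3 as little → 0xc3fa
  op=0xc3fa>>10=0x30 ⇒ bz (J)
  imm@[9:0]=0x3fa (s10→-6) ⇒ $-6
  target = base 0x6e72 + off 0x06 + 2 + imm -6 = 0x6e74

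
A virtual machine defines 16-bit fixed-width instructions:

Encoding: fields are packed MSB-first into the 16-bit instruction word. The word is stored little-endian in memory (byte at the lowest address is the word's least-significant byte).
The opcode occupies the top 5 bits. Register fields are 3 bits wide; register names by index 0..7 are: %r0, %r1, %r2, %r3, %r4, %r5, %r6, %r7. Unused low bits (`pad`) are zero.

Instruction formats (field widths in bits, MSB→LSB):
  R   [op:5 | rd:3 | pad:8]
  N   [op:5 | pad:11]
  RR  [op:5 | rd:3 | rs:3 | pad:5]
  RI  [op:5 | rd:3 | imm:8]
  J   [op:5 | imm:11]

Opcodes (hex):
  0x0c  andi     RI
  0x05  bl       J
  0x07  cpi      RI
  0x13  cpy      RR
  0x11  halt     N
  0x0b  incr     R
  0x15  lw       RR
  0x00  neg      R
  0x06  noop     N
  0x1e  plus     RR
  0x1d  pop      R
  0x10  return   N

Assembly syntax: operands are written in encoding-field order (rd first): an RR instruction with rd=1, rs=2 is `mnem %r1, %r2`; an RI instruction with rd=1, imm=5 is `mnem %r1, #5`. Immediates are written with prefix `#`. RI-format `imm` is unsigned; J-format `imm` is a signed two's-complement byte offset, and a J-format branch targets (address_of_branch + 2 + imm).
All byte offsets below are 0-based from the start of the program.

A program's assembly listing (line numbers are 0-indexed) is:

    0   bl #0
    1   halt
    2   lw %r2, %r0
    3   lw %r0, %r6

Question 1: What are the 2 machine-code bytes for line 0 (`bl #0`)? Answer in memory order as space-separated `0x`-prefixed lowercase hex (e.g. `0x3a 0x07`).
0x00 0x28

line 0 (bl): pack op=0x5:5|imm=0:11 = 0x2800; little→ 00 28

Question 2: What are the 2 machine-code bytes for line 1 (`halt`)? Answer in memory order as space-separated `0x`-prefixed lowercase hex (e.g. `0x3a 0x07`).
0x00 0x88

line 1 (halt): pack op=0x11:5|pad=0:11 = 0x8800; little→ 00 88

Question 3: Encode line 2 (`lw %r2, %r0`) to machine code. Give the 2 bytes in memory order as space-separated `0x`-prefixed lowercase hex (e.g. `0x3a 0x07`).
0x00 0xaa

L2: lw op=0x15:5|rd=2:3|rs=0:3|pad=0:5 ⇒ 0xaa00 ⇒ little 00 aa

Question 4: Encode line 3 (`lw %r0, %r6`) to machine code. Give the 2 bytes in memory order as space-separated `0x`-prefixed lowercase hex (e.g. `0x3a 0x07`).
L3: lw op=0x15:5|rd=0:3|rs=6:3|pad=0:5 ⇒ 0xa8c0 ⇒ little c0 a8

0xc0 0xa8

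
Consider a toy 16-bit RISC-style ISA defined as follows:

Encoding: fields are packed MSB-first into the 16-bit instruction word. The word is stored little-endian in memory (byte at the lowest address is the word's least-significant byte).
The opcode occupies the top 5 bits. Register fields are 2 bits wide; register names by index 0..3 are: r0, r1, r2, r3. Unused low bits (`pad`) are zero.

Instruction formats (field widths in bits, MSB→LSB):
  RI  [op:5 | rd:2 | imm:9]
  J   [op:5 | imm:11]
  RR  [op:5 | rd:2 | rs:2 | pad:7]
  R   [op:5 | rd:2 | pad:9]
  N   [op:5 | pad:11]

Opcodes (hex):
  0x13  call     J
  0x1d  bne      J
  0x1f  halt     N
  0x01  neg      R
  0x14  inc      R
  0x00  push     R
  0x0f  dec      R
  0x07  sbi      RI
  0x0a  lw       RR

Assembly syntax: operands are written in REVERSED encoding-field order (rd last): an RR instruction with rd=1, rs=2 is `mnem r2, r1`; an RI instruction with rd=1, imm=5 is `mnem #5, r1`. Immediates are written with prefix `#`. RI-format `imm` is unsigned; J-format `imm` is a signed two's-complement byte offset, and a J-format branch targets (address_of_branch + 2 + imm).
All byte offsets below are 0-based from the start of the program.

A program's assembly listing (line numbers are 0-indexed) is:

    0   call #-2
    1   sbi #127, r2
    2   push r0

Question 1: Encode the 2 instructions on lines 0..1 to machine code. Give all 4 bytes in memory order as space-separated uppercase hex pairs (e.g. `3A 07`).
FE 9F 7F 3C

line 0 (call): pack op=0x13:5|imm=-2:11 = 0x9ffe; little→ fe 9f
line 1 (sbi): pack op=0x7:5|rd=2:2|imm=127:9 = 0x3c7f; little→ 7f 3c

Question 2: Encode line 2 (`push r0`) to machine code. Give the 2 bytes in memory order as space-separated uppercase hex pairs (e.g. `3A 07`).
2. push fields op=0x0:5|rd=0:2|pad=0:9 → word 0000h → 00 00

00 00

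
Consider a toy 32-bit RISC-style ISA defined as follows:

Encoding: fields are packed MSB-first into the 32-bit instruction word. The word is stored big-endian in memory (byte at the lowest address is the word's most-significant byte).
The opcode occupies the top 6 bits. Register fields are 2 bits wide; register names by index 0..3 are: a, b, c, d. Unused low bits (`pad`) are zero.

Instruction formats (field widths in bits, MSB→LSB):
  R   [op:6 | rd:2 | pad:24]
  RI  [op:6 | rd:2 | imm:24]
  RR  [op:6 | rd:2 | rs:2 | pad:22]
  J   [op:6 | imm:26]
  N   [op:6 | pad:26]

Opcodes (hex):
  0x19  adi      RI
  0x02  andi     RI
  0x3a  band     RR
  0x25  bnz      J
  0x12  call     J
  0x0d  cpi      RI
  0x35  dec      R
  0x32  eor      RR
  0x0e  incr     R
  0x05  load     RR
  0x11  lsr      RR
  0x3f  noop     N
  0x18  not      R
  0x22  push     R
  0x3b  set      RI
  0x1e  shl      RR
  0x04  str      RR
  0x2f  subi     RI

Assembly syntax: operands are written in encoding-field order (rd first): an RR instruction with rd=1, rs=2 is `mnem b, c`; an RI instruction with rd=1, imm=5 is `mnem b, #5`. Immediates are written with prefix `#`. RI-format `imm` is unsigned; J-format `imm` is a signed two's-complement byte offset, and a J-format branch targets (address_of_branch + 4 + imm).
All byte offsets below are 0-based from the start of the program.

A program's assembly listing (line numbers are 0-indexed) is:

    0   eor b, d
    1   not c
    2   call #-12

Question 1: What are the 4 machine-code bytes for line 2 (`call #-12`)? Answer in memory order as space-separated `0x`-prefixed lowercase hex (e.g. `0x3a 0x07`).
2. call fields op=0x12:6|imm=-12:26 → word 4bfffff4h → 4b ff ff f4

0x4b 0xff 0xff 0xf4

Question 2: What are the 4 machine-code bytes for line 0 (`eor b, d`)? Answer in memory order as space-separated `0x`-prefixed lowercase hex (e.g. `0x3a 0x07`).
L0: eor op=0x32:6|rd=1:2|rs=3:2|pad=0:22 ⇒ 0xc9c00000 ⇒ big c9 c0 00 00

0xc9 0xc0 0x00 0x00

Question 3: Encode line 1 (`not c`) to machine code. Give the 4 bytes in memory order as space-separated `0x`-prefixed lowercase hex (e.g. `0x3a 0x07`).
0x62 0x00 0x00 0x00

line 1 (not): pack op=0x18:6|rd=2:2|pad=0:24 = 0x62000000; big→ 62 00 00 00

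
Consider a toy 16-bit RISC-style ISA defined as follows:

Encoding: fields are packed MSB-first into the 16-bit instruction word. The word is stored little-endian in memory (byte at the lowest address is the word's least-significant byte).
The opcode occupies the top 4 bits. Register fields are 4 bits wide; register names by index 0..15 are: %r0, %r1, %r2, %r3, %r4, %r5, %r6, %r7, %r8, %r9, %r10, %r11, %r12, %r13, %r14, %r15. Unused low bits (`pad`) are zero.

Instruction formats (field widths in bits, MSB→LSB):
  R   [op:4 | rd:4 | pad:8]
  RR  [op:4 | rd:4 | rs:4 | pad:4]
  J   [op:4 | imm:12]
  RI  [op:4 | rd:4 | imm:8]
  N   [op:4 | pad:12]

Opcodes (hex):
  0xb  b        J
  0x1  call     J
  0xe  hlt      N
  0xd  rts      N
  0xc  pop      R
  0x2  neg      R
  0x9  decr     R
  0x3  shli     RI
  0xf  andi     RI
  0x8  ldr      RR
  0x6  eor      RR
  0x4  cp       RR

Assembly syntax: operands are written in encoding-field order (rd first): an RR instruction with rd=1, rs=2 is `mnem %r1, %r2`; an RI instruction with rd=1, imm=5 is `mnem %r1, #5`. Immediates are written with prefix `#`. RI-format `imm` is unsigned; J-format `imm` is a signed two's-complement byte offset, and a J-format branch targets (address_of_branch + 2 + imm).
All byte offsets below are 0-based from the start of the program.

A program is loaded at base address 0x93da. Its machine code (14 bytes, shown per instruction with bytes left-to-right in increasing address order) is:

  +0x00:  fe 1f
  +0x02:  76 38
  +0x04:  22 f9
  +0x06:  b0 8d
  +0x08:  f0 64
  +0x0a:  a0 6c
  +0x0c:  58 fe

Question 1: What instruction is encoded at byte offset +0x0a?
eor %r12, %r10

@+0a  little-endian(a0 6c) = 0x6ca0
  opcode bits[15:12]=0x6: eor/RR
  rd: (w>>8)&0xf=0xc → %r12
  rs: (w>>4)&0xf=0xa → %r10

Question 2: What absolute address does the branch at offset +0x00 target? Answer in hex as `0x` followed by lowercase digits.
off 0x00: read fe 1f as little → 0x1ffe
  op=0x1ffe>>12=0x1 ⇒ call (J)
  imm: (w>>0)&0xfff=0xffe (s12→-2) → #-2
  target = base 0x93da + off 0x00 + 2 + imm -2 = 0x93da

0x93da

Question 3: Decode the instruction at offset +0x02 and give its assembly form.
off 0x02: read 76 38 as little → 0x3876
  opcode bits[15:12]=0x3: shli/RI
  [11:8] rd=8 = %r8
  [7:0] imm=118 = #118

shli %r8, #118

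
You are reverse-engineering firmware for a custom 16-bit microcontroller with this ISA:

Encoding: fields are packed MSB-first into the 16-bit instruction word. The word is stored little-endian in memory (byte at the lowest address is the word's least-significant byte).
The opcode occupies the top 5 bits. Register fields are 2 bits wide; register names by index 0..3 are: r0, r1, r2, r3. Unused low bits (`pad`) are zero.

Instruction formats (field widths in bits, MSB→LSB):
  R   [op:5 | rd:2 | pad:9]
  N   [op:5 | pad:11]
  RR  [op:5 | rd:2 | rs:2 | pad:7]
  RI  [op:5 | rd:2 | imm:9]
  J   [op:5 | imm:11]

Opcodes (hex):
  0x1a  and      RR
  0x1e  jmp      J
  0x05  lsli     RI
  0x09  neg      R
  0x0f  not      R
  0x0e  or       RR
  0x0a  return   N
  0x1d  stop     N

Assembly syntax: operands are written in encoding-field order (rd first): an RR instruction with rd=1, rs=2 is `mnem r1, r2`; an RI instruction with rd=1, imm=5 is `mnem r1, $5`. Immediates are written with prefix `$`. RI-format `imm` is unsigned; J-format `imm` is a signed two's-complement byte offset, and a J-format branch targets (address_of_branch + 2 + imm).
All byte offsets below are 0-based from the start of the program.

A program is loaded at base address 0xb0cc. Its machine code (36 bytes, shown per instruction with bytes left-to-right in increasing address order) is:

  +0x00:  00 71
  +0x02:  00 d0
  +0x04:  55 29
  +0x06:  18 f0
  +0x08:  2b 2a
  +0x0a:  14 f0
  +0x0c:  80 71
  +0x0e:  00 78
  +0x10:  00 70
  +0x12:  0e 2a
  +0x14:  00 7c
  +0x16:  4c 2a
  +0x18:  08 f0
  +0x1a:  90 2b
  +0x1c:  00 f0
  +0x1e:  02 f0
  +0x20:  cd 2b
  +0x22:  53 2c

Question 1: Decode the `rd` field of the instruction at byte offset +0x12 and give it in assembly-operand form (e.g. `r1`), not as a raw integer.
r1

@+12  little-endian(0e 2a) = 0x2a0e
  top 5b → 0x5 → lsli [RI]
  rd: (w>>9)&0x3=0x1 → r1
  imm: (w>>0)&0x1ff=0xe → $14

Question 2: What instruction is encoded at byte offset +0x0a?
@+0a  little-endian(14 f0) = 0xf014
  top 5b → 0x1e → jmp [J]
  imm@[10:0]=0x14 ⇒ $20

jmp $20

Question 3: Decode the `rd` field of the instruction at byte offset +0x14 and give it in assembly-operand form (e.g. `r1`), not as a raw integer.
r2

@+14  little-endian(00 7c) = 0x7c00
  opcode bits[15:11]=0xf: not/R
  rd: (w>>9)&0x3=0x2 → r2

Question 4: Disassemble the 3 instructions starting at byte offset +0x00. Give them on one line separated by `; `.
@+00  little-endian(00 71) = 0x7100
  opcode bits[15:11]=0xe: or/RR
  rd@[10:9]=0x0 ⇒ r0
  rs@[8:7]=0x2 ⇒ r2
@+02  little-endian(00 d0) = 0xd000
  opcode bits[15:11]=0x1a: and/RR
  rd@[10:9]=0x0 ⇒ r0
  rs@[8:7]=0x0 ⇒ r0
@+04  little-endian(55 29) = 0x2955
  opcode bits[15:11]=0x5: lsli/RI
  rd@[10:9]=0x0 ⇒ r0
  imm@[8:0]=0x155 ⇒ $341

or r0, r2; and r0, r0; lsli r0, $341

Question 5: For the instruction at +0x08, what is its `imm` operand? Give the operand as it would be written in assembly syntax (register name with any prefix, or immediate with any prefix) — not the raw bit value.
$43

+0x08: 2b 2a ⇒ word 0x2a2b (little)
  op=0x2a2b>>11=0x5 ⇒ lsli (RI)
  rd@[10:9]=0x1 ⇒ r1
  imm@[8:0]=0x2b ⇒ $43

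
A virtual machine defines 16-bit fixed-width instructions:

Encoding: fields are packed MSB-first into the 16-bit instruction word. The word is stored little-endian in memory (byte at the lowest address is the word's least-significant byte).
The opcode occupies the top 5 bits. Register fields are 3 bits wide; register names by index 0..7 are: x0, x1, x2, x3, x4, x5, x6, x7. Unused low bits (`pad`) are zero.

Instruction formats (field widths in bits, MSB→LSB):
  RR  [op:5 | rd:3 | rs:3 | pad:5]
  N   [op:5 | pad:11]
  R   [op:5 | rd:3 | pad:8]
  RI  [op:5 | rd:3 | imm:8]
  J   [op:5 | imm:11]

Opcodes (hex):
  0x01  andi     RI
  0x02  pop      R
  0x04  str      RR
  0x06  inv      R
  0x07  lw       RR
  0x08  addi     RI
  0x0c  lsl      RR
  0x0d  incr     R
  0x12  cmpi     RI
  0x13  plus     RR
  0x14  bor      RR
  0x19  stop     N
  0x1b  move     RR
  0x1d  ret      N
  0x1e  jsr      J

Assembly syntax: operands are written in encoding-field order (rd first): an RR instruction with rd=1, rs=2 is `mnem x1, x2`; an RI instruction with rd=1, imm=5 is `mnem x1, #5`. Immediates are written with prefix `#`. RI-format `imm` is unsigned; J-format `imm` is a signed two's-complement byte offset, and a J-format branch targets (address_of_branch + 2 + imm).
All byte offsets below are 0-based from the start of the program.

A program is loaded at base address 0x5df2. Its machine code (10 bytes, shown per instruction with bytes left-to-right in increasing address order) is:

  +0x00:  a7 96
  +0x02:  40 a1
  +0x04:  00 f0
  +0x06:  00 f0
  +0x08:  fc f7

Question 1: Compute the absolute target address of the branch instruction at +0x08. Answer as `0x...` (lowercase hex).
@+08  little-endian(fc f7) = 0xf7fc
  op=0xf7fc>>11=0x1e ⇒ jsr (J)
  imm@[10:0]=0x7fc (s11→-4) ⇒ #-4
  target = base 0x5df2 + off 0x08 + 2 + imm -4 = 0x5df8

0x5df8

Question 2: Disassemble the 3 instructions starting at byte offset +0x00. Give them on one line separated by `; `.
cmpi x6, #167; bor x1, x2; jsr #0

@+00  little-endian(a7 96) = 0x96a7
  top 5b → 0x12 → cmpi [RI]
  rd: (w>>8)&0x7=0x6 → x6
  imm: (w>>0)&0xff=0xa7 → #167
@+02  little-endian(40 a1) = 0xa140
  top 5b → 0x14 → bor [RR]
  rd: (w>>8)&0x7=0x1 → x1
  rs: (w>>5)&0x7=0x2 → x2
@+04  little-endian(00 f0) = 0xf000
  top 5b → 0x1e → jsr [J]
  imm: (w>>0)&0x7ff=0x0 → #0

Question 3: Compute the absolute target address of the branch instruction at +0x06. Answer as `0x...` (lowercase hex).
0x5dfa

+0x06: 00 f0 ⇒ word 0xf000 (little)
  opcode bits[15:11]=0x1e: jsr/J
  imm@[10:0]=0x0 ⇒ #0
  target = base 0x5df2 + off 0x06 + 2 + imm 0 = 0x5dfa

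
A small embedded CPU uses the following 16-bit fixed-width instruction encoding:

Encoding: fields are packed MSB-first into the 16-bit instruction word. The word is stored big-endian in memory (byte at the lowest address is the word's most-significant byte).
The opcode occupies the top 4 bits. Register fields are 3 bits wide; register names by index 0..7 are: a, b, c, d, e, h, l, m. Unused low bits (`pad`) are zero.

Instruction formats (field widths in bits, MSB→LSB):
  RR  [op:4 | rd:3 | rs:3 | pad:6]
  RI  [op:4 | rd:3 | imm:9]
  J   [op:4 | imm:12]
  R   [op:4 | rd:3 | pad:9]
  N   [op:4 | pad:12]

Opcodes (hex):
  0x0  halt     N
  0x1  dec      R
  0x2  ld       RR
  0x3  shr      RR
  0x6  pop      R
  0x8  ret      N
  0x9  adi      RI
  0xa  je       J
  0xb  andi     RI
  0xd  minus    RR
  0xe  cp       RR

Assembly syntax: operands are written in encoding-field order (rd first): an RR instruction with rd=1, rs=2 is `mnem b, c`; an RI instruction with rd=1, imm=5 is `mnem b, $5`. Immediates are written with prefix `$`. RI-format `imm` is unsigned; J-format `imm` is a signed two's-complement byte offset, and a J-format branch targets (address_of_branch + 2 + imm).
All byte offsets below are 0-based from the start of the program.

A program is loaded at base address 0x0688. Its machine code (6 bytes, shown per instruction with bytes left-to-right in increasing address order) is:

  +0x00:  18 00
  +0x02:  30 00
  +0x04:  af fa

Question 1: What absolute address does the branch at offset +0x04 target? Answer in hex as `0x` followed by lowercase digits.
+0x04: af fa ⇒ word 0xaffa (big)
  top 4b → 0xa → je [J]
  [11:0] imm=4090 (s12→-6) = $-6
  target = base 0x0688 + off 0x04 + 2 + imm -6 = 0x0688

0x0688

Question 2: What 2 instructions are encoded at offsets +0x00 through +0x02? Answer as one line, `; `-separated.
+0x00: 18 00 ⇒ word 0x1800 (big)
  op=0x1800>>12=0x1 ⇒ dec (R)
  [11:9] rd=4 = e
+0x02: 30 00 ⇒ word 0x3000 (big)
  op=0x3000>>12=0x3 ⇒ shr (RR)
  [11:9] rd=0 = a
  [8:6] rs=0 = a

dec e; shr a, a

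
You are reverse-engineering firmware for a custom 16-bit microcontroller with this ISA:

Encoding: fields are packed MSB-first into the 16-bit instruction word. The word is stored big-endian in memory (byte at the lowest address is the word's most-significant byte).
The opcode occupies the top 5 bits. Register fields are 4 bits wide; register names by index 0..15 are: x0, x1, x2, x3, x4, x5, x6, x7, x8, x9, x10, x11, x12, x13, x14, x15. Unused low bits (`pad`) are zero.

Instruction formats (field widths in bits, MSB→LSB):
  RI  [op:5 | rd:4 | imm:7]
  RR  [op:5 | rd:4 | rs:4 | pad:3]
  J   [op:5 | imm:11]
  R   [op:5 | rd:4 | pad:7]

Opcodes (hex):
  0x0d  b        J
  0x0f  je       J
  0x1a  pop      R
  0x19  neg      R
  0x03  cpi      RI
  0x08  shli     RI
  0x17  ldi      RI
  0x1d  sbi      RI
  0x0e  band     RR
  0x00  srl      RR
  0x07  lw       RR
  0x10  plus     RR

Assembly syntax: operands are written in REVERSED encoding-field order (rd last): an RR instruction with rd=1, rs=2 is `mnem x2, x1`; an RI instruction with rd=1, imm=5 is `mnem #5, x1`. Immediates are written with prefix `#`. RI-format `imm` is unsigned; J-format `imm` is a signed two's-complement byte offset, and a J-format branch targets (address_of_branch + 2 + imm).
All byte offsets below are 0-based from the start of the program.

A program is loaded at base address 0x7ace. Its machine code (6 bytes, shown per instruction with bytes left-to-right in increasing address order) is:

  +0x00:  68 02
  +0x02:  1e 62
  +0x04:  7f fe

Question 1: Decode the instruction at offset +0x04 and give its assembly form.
+0x04: 7f fe ⇒ word 0x7ffe (big)
  opcode bits[15:11]=0xf: je/J
  [10:0] imm=2046 (s11→-2) = #-2

je #-2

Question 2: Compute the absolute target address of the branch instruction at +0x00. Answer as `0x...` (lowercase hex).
@+00  big-endian(68 02) = 0x6802
  op=0x6802>>11=0xd ⇒ b (J)
  imm@[10:0]=0x2 ⇒ #2
  target = base 0x7ace + off 0x00 + 2 + imm 2 = 0x7ad2

0x7ad2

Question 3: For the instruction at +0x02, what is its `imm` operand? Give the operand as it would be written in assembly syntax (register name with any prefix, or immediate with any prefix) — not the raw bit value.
off 0x02: read 1e 62 as big → 0x1e62
  op=0x1e62>>11=0x3 ⇒ cpi (RI)
  rd: (w>>7)&0xf=0xc → x12
  imm: (w>>0)&0x7f=0x62 → #98

#98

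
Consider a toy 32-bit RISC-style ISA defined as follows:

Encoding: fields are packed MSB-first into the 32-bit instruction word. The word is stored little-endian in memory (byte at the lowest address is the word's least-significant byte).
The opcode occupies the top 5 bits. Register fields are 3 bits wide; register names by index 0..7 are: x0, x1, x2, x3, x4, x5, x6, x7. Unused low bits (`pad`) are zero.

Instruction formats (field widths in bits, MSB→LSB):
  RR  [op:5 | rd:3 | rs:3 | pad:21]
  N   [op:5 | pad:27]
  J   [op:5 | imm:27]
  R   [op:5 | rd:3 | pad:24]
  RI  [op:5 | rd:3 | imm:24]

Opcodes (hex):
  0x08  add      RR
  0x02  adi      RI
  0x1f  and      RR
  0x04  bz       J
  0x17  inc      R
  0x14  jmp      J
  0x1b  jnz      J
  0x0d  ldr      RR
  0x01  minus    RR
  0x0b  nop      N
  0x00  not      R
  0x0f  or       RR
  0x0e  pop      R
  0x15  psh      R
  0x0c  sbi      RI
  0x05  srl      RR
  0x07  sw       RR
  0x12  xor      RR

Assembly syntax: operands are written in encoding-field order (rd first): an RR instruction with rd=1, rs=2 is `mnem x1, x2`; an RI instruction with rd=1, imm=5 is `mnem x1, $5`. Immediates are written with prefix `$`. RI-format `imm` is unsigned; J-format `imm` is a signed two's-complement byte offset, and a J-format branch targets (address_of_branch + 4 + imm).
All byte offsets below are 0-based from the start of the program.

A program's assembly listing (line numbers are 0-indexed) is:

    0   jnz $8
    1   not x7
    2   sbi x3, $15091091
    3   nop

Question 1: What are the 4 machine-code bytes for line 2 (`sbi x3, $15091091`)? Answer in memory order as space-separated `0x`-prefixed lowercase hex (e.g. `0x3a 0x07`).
line 2 (sbi): pack op=0xc:5|rd=3:3|imm=15091091:24 = 0x63e64593; little→ 93 45 e6 63

0x93 0x45 0xe6 0x63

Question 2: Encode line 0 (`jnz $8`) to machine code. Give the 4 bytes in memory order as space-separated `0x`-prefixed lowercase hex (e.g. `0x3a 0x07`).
0x08 0x00 0x00 0xd8

0. jnz fields op=0x1b:5|imm=8:27 → word d8000008h → 08 00 00 d8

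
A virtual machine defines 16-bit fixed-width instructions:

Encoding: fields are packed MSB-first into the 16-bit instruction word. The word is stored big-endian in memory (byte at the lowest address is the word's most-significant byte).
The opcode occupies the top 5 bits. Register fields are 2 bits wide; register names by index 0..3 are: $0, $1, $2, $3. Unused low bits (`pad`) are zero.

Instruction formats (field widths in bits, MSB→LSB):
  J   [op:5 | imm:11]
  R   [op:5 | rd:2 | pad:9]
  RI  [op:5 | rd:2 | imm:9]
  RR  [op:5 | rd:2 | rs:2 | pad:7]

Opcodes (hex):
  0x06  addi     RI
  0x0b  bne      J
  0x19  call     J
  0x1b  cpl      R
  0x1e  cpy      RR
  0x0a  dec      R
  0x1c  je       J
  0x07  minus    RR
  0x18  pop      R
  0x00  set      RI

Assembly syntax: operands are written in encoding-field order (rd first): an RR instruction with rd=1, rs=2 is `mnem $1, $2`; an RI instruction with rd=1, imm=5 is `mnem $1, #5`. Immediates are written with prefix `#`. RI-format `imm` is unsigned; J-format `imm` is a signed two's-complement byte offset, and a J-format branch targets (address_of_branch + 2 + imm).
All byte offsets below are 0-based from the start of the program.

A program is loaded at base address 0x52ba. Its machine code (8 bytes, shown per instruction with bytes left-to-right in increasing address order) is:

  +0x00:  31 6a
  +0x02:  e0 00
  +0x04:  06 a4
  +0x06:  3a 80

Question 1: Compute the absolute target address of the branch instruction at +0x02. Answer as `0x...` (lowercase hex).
@+02  big-endian(e0 00) = 0xe000
  opcode bits[15:11]=0x1c: je/J
  [10:0] imm=0 = #0
  target = base 0x52ba + off 0x02 + 2 + imm 0 = 0x52be

0x52be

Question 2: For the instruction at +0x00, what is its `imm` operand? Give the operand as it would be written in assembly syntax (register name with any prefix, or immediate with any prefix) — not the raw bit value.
#362

off 0x00: read 31 6a as big → 0x316a
  opcode bits[15:11]=0x6: addi/RI
  [10:9] rd=0 = $0
  [8:0] imm=362 = #362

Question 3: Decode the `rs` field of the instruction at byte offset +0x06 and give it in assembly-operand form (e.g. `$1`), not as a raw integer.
$1

off 0x06: read 3a 80 as big → 0x3a80
  op=0x3a80>>11=0x7 ⇒ minus (RR)
  [10:9] rd=1 = $1
  [8:7] rs=1 = $1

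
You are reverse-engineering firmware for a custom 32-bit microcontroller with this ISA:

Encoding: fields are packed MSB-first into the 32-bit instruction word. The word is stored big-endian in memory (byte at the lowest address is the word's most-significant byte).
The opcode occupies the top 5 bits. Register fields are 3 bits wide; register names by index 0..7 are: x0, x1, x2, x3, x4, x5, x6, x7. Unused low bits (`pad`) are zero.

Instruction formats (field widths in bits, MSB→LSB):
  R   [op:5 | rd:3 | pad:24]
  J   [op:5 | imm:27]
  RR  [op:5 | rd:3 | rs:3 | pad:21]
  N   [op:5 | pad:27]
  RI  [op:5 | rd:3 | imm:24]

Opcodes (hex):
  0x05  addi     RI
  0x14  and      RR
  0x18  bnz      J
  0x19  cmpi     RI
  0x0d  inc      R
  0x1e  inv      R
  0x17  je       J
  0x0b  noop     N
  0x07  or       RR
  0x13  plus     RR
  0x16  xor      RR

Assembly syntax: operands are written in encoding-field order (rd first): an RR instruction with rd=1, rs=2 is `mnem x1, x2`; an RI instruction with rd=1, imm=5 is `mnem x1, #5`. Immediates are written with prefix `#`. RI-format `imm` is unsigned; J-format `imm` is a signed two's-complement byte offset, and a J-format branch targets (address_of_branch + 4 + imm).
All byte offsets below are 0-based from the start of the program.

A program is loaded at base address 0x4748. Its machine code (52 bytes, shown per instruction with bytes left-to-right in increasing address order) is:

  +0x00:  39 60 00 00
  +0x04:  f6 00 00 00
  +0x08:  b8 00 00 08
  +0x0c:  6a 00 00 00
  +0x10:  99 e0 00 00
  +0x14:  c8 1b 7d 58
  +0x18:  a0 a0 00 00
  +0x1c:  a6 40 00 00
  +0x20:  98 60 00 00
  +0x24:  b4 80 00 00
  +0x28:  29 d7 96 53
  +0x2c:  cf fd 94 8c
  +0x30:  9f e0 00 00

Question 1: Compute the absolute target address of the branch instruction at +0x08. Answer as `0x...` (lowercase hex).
+0x08: b8 00 00 08 ⇒ word 0xb8000008 (big)
  op=0xb8000008>>27=0x17 ⇒ je (J)
  imm: (w>>0)&0x7ffffff=0x8 → #8
  target = base 0x4748 + off 0x08 + 4 + imm 8 = 0x475c

0x475c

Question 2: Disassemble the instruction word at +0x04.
inv x6

@+04  big-endian(f6 00 00 00) = 0xf6000000
  op=0xf6000000>>27=0x1e ⇒ inv (R)
  rd: (w>>24)&0x7=0x6 → x6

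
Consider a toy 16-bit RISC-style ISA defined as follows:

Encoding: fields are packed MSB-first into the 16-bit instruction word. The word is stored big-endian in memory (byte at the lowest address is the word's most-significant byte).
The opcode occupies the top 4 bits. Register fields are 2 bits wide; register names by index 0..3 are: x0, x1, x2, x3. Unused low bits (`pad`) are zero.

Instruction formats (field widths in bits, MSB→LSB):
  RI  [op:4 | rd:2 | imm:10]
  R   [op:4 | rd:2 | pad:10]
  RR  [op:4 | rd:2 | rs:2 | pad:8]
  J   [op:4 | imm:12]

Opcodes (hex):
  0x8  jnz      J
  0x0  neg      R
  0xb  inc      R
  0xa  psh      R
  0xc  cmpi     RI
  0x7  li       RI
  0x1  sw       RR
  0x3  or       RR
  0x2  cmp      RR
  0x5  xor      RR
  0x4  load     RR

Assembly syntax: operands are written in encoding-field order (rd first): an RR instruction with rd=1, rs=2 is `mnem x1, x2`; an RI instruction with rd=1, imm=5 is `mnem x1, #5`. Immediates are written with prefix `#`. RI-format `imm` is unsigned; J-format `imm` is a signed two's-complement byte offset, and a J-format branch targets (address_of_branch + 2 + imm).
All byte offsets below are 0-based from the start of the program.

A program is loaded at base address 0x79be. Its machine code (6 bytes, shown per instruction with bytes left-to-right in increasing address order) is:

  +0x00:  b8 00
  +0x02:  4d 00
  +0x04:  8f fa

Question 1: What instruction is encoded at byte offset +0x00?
+0x00: b8 00 ⇒ word 0xb800 (big)
  top 4b → 0xb → inc [R]
  [11:10] rd=2 = x2

inc x2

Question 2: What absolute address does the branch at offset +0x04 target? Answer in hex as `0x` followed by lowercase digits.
0x79be

@+04  big-endian(8f fa) = 0x8ffa
  top 4b → 0x8 → jnz [J]
  imm: (w>>0)&0xfff=0xffa (s12→-6) → #-6
  target = base 0x79be + off 0x04 + 2 + imm -6 = 0x79be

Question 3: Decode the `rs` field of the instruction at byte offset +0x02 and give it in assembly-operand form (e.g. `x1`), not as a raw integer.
+0x02: 4d 00 ⇒ word 0x4d00 (big)
  opcode bits[15:12]=0x4: load/RR
  [11:10] rd=3 = x3
  [9:8] rs=1 = x1

x1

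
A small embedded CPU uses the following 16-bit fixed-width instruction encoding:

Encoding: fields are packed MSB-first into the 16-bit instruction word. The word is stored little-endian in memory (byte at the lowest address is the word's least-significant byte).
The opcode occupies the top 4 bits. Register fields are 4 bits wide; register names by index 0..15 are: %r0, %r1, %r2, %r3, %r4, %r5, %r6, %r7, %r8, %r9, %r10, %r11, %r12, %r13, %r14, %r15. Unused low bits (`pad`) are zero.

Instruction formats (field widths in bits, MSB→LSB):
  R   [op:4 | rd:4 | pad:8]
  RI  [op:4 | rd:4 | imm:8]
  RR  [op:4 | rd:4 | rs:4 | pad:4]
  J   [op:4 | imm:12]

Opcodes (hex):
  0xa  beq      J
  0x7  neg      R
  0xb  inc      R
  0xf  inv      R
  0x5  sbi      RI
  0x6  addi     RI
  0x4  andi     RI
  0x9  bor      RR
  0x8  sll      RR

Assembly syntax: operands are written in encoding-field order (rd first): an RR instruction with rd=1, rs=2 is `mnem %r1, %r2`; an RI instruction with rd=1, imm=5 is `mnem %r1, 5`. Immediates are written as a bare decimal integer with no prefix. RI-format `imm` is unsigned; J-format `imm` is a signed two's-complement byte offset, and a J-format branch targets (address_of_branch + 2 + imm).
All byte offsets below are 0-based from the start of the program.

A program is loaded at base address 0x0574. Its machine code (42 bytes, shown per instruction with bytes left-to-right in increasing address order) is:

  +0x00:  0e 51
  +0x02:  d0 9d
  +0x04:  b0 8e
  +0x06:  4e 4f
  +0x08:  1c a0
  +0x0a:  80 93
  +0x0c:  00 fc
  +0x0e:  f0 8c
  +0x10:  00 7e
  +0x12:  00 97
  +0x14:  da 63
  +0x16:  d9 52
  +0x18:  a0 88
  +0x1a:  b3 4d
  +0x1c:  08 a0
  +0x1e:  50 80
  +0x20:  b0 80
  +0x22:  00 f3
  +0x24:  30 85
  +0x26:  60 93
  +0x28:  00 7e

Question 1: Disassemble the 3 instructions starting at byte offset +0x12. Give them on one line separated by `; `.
bor %r7, %r0; addi %r3, 218; sbi %r2, 217

[12] 00 97 → 0x9700
  op=0x9700>>12=0x9 ⇒ bor (RR)
  rd: (w>>8)&0xf=0x7 → %r7
  rs: (w>>4)&0xf=0x0 → %r0
[14] da 63 → 0x63da
  op=0x63da>>12=0x6 ⇒ addi (RI)
  rd: (w>>8)&0xf=0x3 → %r3
  imm: (w>>0)&0xff=0xda → 218
[16] d9 52 → 0x52d9
  op=0x52d9>>12=0x5 ⇒ sbi (RI)
  rd: (w>>8)&0xf=0x2 → %r2
  imm: (w>>0)&0xff=0xd9 → 217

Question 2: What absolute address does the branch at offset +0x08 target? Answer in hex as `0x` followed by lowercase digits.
[08] 1c a0 → 0xa01c
  op=0xa01c>>12=0xa ⇒ beq (J)
  [11:0] imm=28 = 28
  target = base 0x0574 + off 0x08 + 2 + imm 28 = 0x059a

0x059a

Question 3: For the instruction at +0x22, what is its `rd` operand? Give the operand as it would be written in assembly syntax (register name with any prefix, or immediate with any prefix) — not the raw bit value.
off 0x22: read 00 f3 as little → 0xf300
  opcode bits[15:12]=0xf: inv/R
  rd: (w>>8)&0xf=0x3 → %r3

%r3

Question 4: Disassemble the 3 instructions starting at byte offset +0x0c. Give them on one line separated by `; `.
[0c] 00 fc → 0xfc00
  opcode bits[15:12]=0xf: inv/R
  rd: (w>>8)&0xf=0xc → %r12
[0e] f0 8c → 0x8cf0
  opcode bits[15:12]=0x8: sll/RR
  rd: (w>>8)&0xf=0xc → %r12
  rs: (w>>4)&0xf=0xf → %r15
[10] 00 7e → 0x7e00
  opcode bits[15:12]=0x7: neg/R
  rd: (w>>8)&0xf=0xe → %r14

inv %r12; sll %r12, %r15; neg %r14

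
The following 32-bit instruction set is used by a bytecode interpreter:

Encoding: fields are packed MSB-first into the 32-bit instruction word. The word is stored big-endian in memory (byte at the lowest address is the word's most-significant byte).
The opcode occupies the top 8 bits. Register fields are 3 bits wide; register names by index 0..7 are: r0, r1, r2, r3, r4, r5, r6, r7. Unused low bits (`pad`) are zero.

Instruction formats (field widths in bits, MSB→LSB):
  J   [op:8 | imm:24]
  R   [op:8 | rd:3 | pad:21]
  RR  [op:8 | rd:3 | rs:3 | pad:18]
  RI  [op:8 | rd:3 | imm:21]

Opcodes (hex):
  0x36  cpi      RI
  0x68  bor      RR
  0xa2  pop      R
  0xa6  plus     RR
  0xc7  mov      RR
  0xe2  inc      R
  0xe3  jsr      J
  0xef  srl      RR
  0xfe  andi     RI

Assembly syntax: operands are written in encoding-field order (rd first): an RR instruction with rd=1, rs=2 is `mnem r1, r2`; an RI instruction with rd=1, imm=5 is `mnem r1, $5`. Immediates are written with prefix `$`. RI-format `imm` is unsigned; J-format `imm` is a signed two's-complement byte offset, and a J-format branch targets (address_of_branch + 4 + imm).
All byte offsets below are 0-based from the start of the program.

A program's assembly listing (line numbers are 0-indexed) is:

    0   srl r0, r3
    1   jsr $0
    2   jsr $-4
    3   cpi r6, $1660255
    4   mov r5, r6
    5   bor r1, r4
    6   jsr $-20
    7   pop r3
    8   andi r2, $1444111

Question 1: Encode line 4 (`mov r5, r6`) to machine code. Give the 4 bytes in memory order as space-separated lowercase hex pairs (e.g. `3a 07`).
4. mov fields op=0xc7:8|rd=5:3|rs=6:3|pad=0:18 → word c7b80000h → c7 b8 00 00

c7 b8 00 00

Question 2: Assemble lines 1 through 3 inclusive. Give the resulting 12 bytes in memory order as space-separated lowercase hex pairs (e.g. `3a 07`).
e3 00 00 00 e3 ff ff fc 36 d9 55 5f

line 1 (jsr): pack op=0xe3:8|imm=0:24 = 0xe3000000; big→ e3 00 00 00
line 2 (jsr): pack op=0xe3:8|imm=-4:24 = 0xe3fffffc; big→ e3 ff ff fc
line 3 (cpi): pack op=0x36:8|rd=6:3|imm=1660255:21 = 0x36d9555f; big→ 36 d9 55 5f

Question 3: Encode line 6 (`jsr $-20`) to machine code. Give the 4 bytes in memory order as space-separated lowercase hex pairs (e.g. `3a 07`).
line 6 (jsr): pack op=0xe3:8|imm=-20:24 = 0xe3ffffec; big→ e3 ff ff ec

e3 ff ff ec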